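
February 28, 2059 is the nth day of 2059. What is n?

Days in months before February: 31 = 31.
Plus 28 days into February → day 59.

59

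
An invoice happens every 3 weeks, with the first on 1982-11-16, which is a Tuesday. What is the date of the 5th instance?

1983-02-08

The 5th occurrence is 4 intervals after the first: 4 × 21 = 84 days after 1982-11-16.
November has 30 days — 14 days to the end of November leaves 70.
December has 31 days (39 left).
January has 31 days (8 left).
8 days into February → 1983-02-08.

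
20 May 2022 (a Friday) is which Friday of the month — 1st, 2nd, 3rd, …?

Day 20 falls in week ⌈20/7⌉ of the month.
Days 1–7 hold the 1st Friday, 8–14 the 2nd, 15–21 the 3rd, 22–28 the 4th, 29–31 the 5th.
20 is in the range for the 3rd.

3rd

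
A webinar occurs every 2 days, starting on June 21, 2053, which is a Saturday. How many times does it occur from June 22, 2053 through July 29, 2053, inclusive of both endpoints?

Occurrences land 2·i days after June 21, 2053 for i = 0, 1, 2, …
June 22, 2053 is 1 day after the start; 1 ÷ 2 = 0 remainder 1; since the remainder is 1, round up to i = 1. First occurrence in the window: #2 on June 23, 2053 (1×2 = 2 days in).
July 29, 2053 is 38 days after the start; 38 ÷ 2 = 19 remainder 0. Last occurrence in the window: #20 on July 29, 2053.
Occurrences #2 through #20: 19 in total.

19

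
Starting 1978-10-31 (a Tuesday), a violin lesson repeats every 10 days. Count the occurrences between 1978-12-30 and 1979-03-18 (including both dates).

8

Occurrences land 10·i days after 1978-10-31 for i = 0, 1, 2, …
1978-12-30 is 60 days after the start; 60 ÷ 10 = 6 remainder 0. First occurrence in the window: #7 on 1978-12-30 (6×10 = 60 days in).
1979-03-18 is 138 days after the start; 138 ÷ 10 = 13 remainder 8. Last occurrence in the window: #14 on 1979-03-10.
Occurrences #7 through #14: 8 in total.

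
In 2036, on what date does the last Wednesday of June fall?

2036-06-25

The first Wednesday of June 2036 is June 4.
June 2036 has 30 days. Adding weeks: 4, 11, 18, 25 — the last one ≤ 30 is the 25th.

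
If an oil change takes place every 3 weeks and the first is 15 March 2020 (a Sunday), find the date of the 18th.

7 March 2021

The 18th occurrence is 17 intervals after the first: 17 × 21 = 357 days after 15 March 2020.
March has 31 days — 16 days to the end of March leaves 341.
April has 30 days (311 left).
May has 31 days (280 left).
June has 30 days (250 left).
July has 31 days (219 left).
August has 31 days (188 left).
September has 30 days (158 left).
October has 31 days (127 left).
November has 30 days (97 left).
December has 31 days (66 left).
January has 31 days (35 left).
February has 28 days (7 left).
7 days into March → 7 March 2021.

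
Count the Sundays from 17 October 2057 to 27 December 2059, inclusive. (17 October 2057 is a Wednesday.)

17 October 2057 is a Wednesday; the first Sunday on or after it is 21 October 2057 (4 days later).
From 21 October 2057 to 27 December 2059: 71 + 365 + 361 = 797 days (rest of 2057, 2058, to 27 December 2059 in 2059).
797 ÷ 7 = 113 full weeks with remainder 6, so 113 more Sundays after the first → 114.

114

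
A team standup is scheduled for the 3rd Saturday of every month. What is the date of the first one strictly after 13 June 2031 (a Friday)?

21 June 2031

June 2031 starts on a Sunday; its first Saturday is the 7th, so the 3rd Saturday is the 21st — 21 June 2031.
21 June 2031 is after 13 June 2031, so that is the next one.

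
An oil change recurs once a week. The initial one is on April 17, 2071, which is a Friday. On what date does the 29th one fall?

October 30, 2071

The 29th occurrence is 28 intervals after the first: 28 × 7 = 196 days after April 17, 2071.
April has 30 days — 13 days to the end of April leaves 183.
May has 31 days (152 left).
June has 30 days (122 left).
July has 31 days (91 left).
August has 31 days (60 left).
September has 30 days (30 left).
30 days into October → October 30, 2071.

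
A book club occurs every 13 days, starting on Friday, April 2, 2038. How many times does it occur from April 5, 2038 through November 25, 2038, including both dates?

Occurrences land 13·i days after April 2, 2038 for i = 0, 1, 2, …
April 5, 2038 is 3 days after the start; 3 ÷ 13 = 0 remainder 3; since the remainder is 3, round up to i = 1. First occurrence in the window: #2 on April 15, 2038 (1×13 = 13 days in).
November 25, 2038 is 237 days after the start; 237 ÷ 13 = 18 remainder 3. Last occurrence in the window: #19 on November 22, 2038.
Occurrences #2 through #19: 18 in total.

18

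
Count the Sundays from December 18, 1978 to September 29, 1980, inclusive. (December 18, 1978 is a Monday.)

December 18, 1978 is a Monday; the first Sunday on or after it is December 24, 1978 (6 days later).
From December 24, 1978 to September 29, 1980: 7 + 365 + 273 = 645 days (rest of 1978, 1979, to September 29, 1980 in 1980).
645 ÷ 7 = 92 full weeks with remainder 1, so 92 more Sundays after the first → 93.

93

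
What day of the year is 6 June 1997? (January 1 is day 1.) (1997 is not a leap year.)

Days in months before June: 31 + 28 + 31 + 30 + 31 = 151.
Plus 6 days into June → day 157.

157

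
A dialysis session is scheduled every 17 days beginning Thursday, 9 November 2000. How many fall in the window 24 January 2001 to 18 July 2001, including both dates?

10

Occurrences land 17·i days after 9 November 2000 for i = 0, 1, 2, …
24 January 2001 is 76 days after the start; 76 ÷ 17 = 4 remainder 8; since the remainder is 8, round up to i = 5. First occurrence in the window: #6 on 2 February 2001 (5×17 = 85 days in).
18 July 2001 is 251 days after the start; 251 ÷ 17 = 14 remainder 13. Last occurrence in the window: #15 on 5 July 2001.
Occurrences #6 through #15: 10 in total.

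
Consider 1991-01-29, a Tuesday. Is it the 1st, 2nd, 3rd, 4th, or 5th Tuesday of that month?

5th

Day 29 falls in week ⌈29/7⌉ of the month.
Days 1–7 hold the 1st Tuesday, 8–14 the 2nd, 15–21 the 3rd, 22–28 the 4th, 29–31 the 5th.
29 is in the range for the 5th.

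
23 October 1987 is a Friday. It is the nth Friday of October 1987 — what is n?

Day 23 falls in week ⌈23/7⌉ of the month.
Days 1–7 hold the 1st Friday, 8–14 the 2nd, 15–21 the 3rd, 22–28 the 4th, 29–31 the 5th.
23 is in the range for the 4th.

4th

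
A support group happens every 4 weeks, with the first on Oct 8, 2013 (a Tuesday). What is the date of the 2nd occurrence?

Nov 5, 2013

The 2nd occurrence is 1 interval after the first: 1 × 28 = 28 days after Oct 8, 2013.
Oct has 31 days — 23 days to the end of Oct leaves 5.
5 days into Nov → Nov 5, 2013.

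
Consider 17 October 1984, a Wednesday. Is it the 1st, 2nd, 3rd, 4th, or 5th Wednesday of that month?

Day 17 falls in week ⌈17/7⌉ of the month.
Days 1–7 hold the 1st Wednesday, 8–14 the 2nd, 15–21 the 3rd, 22–28 the 4th, 29–31 the 5th.
17 is in the range for the 3rd.

3rd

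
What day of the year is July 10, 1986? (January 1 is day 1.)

Days in months before July: 31 + 28 + 31 + 30 + 31 + 30 = 181.
Plus 10 days into July → day 191.

191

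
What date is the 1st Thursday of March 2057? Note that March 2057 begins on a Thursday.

March 1, 2057

March 2057 begins on a Thursday, so the first Thursday is March 1.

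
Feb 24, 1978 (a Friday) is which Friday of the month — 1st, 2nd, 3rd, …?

Day 24 falls in week ⌈24/7⌉ of the month.
Days 1–7 hold the 1st Friday, 8–14 the 2nd, 15–21 the 3rd, 22–28 the 4th, 29–31 the 5th.
24 is in the range for the 4th.

4th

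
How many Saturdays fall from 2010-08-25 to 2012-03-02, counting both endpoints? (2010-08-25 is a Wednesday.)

2010-08-25 is a Wednesday; the first Saturday on or after it is 2010-08-28 (3 days later).
From 2010-08-28 to 2012-03-02: 125 + 365 + 62 = 552 days (rest of 2010, 2011, to 2012-03-02 in 2012).
552 ÷ 7 = 78 full weeks with remainder 6, so 78 more Saturdays after the first → 79.

79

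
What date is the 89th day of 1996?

Mar 29, 1996

Jan has 31 days (89 − 31 = 58 remain).
Feb has 29 days (58 − 29 = 29 remain).
29 into Mar → Mar 29.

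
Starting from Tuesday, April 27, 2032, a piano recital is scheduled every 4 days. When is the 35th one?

The 35th occurrence is 34 intervals after the first: 34 × 4 = 136 days after April 27, 2032.
April has 30 days — 3 days to the end of April leaves 133.
May has 31 days (102 left).
June has 30 days (72 left).
July has 31 days (41 left).
August has 31 days (10 left).
10 days into September → September 10, 2032.

September 10, 2032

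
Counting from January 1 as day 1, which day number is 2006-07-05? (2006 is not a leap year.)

186

Days in months before July: 31 + 28 + 31 + 30 + 31 + 30 = 181.
Plus 5 days into July → day 186.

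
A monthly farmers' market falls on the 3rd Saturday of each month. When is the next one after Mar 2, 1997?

Mar 15, 1997

Mar 1997 starts on a Saturday; its first Saturday is the 1st, so the 3rd Saturday is the 15th — Mar 15, 1997.
Mar 15, 1997 is after Mar 2, 1997, so that is the next one.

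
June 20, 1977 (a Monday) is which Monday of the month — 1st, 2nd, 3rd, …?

Day 20 falls in week ⌈20/7⌉ of the month.
Days 1–7 hold the 1st Monday, 8–14 the 2nd, 15–21 the 3rd, 22–28 the 4th, 29–31 the 5th.
20 is in the range for the 3rd.

3rd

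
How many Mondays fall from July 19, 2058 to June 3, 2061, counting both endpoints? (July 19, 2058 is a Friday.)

July 19, 2058 is a Friday; the first Monday on or after it is July 22, 2058 (3 days later).
From July 22, 2058 to June 3, 2061: 162 + 365 + 366 + 154 = 1047 days (rest of 2058, 2059, 2060, to June 3, 2061 in 2061).
1047 ÷ 7 = 149 full weeks with remainder 4, so 149 more Mondays after the first → 150.

150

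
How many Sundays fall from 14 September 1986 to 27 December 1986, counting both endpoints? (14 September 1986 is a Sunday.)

15

14 September 1986 is a Sunday; the first Sunday on or after it is 14 September 1986.
From 14 September 1986 to 27 December 1986: 16 + 31 + 30 + 27 = 104 days (rest of September, October, November, December).
104 ÷ 7 = 14 full weeks with remainder 6, so 14 more Sundays after the first → 15.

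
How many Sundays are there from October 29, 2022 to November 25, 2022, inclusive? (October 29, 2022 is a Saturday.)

October 29, 2022 is a Saturday; the first Sunday on or after it is October 30, 2022 (1 day later).
From October 30, 2022 to November 25, 2022: 1 + 25 = 26 days (rest of October, November).
26 ÷ 7 = 3 full weeks with remainder 5, so 3 more Sundays after the first → 4.

4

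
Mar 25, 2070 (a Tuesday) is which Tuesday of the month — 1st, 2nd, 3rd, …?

Day 25 falls in week ⌈25/7⌉ of the month.
Days 1–7 hold the 1st Tuesday, 8–14 the 2nd, 15–21 the 3rd, 22–28 the 4th, 29–31 the 5th.
25 is in the range for the 4th.

4th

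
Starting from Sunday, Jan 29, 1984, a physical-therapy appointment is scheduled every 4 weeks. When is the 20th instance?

Jul 14, 1985

The 20th occurrence is 19 intervals after the first: 19 × 28 = 532 days after Jan 29, 1984.
Jan has 31 days — 2 days to the end of Jan leaves 530.
From end of Jan to end of 1984 is 335 days (195 left).
Jan has 31 days (164 left).
Feb has 28 days (136 left).
Mar has 31 days (105 left).
Apr has 30 days (75 left).
May has 31 days (44 left).
Jun has 30 days (14 left).
14 days into Jul → Jul 14, 1985.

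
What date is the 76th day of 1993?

March 17, 1993

January has 31 days (76 − 31 = 45 remain).
February has 28 days (45 − 28 = 17 remain).
17 into March → March 17.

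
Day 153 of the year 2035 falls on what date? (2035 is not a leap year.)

January has 31 days (153 − 31 = 122 remain).
February has 28 days (122 − 28 = 94 remain).
March has 31 days (94 − 31 = 63 remain).
April has 30 days (63 − 30 = 33 remain).
May has 31 days (33 − 31 = 2 remain).
2 into June → June 2.

2035-06-02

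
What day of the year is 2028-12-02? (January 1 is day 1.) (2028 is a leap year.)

337

Days in months before December: 31 + 29 + 31 + 30 + 31 + 30 + 31 + 31 + 30 + 31 + 30 = 335.
Plus 2 days into December → day 337.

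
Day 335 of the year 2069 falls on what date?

2069-12-01

January has 31 days (335 − 31 = 304 remain).
February has 28 days (304 − 28 = 276 remain).
March has 31 days (276 − 31 = 245 remain).
April has 30 days (245 − 30 = 215 remain).
May has 31 days (215 − 31 = 184 remain).
June has 30 days (184 − 30 = 154 remain).
July has 31 days (154 − 31 = 123 remain).
August has 31 days (123 − 31 = 92 remain).
September has 30 days (92 − 30 = 62 remain).
October has 31 days (62 − 31 = 31 remain).
November has 30 days (31 − 30 = 1 remain).
1 into December → December 1.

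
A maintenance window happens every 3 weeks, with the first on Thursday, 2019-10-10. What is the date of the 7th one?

2020-02-13

The 7th occurrence is 6 intervals after the first: 6 × 21 = 126 days after 2019-10-10.
October has 31 days — 21 days to the end of October leaves 105.
November has 30 days (75 left).
December has 31 days (44 left).
January has 31 days (13 left).
13 days into February → 2020-02-13.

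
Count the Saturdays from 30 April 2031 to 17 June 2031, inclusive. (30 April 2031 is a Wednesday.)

7

30 April 2031 is a Wednesday; the first Saturday on or after it is 3 May 2031 (3 days later).
From 3 May 2031 to 17 June 2031: 28 + 17 = 45 days (rest of May, June).
45 ÷ 7 = 6 full weeks with remainder 3, so 6 more Saturdays after the first → 7.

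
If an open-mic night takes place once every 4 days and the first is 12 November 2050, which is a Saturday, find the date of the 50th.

The 50th occurrence is 49 intervals after the first: 49 × 4 = 196 days after 12 November 2050.
November has 30 days — 18 days to the end of November leaves 178.
December has 31 days (147 left).
January has 31 days (116 left).
February has 28 days (88 left).
March has 31 days (57 left).
April has 30 days (27 left).
27 days into May → 27 May 2051.

27 May 2051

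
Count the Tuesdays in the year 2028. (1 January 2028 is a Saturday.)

52

1 January 2028 is a Saturday; the first Tuesday on or after it is 4 January 2028 (3 days later).
From 4 January 2028 to 31 December 2028: 27 + 29 + 31 + 30 + 31 + 30 + 31 + 31 + 30 + 31 + 30 + 31 = 362 days (rest of January, February, March, April, May, June, July, August, September, October, November, December).
362 ÷ 7 = 51 full weeks with remainder 5, so 51 more Tuesdays after the first → 52.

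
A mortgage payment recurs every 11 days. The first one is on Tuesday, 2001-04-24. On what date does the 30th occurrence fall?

2002-03-09

The 30th occurrence is 29 intervals after the first: 29 × 11 = 319 days after 2001-04-24.
April has 30 days — 6 days to the end of April leaves 313.
May has 31 days (282 left).
June has 30 days (252 left).
July has 31 days (221 left).
August has 31 days (190 left).
September has 30 days (160 left).
October has 31 days (129 left).
November has 30 days (99 left).
December has 31 days (68 left).
January has 31 days (37 left).
February has 28 days (9 left).
9 days into March → 2002-03-09.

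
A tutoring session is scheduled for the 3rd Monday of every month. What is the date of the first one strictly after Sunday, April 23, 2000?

May 15, 2000

April 2000 starts on a Saturday; its first Monday is the 3rd, so the 3rd Monday is the 17th — April 17, 2000.
That is not after April 23, 2000, so look at May 2000.
May 2000 starts on a Monday; its first Monday is the 1st, so the 3rd Monday is the 15th — May 15, 2000.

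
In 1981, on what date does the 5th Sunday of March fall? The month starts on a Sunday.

March 1981 begins on a Sunday, so the first Sunday is March 1.
The 5th Sunday is 4 weeks later: 1 + 28 = 29.

1981-03-29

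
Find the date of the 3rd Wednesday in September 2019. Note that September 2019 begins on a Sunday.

September 18, 2019

September 2019 begins on a Sunday, so the first Wednesday is September 4 (3 days later).
The 3rd Wednesday is 2 weeks later: 4 + 14 = 18.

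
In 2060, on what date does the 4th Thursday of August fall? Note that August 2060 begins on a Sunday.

2060-08-26

August 2060 begins on a Sunday, so the first Thursday is August 5 (4 days later).
The 4th Thursday is 3 weeks later: 5 + 21 = 26.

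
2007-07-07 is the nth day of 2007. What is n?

Days in months before July: 31 + 28 + 31 + 30 + 31 + 30 = 181.
Plus 7 days into July → day 188.

188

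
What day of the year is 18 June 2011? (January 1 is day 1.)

Days in months before June: 31 + 28 + 31 + 30 + 31 = 151.
Plus 18 days into June → day 169.

169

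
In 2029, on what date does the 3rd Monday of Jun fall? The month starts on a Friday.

Jun 2029 begins on a Friday, so the first Monday is Jun 4 (3 days later).
The 3rd Monday is 2 weeks later: 4 + 14 = 18.

Jun 18, 2029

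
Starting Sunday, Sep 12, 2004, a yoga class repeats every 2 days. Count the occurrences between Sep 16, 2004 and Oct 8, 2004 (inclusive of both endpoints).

12

Occurrences land 2·i days after Sep 12, 2004 for i = 0, 1, 2, …
Sep 16, 2004 is 4 days after the start; 4 ÷ 2 = 2 remainder 0. First occurrence in the window: #3 on Sep 16, 2004 (2×2 = 4 days in).
Oct 8, 2004 is 26 days after the start; 26 ÷ 2 = 13 remainder 0. Last occurrence in the window: #14 on Oct 8, 2004.
Occurrences #3 through #14: 12 in total.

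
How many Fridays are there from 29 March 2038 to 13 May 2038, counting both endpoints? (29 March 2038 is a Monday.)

29 March 2038 is a Monday; the first Friday on or after it is 2 April 2038 (4 days later).
From 2 April 2038 to 13 May 2038: 28 + 13 = 41 days (rest of April, May).
41 ÷ 7 = 5 full weeks with remainder 6, so 5 more Fridays after the first → 6.

6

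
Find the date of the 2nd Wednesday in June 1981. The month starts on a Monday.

June 10, 1981

June 1981 begins on a Monday, so the first Wednesday is June 3 (2 days later).
The 2nd Wednesday is 1 weeks later: 3 + 7 = 10.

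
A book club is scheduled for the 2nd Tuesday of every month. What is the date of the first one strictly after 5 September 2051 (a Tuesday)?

September 2051 starts on a Friday; its first Tuesday is the 5th, so the 2nd Tuesday is the 12th — 12 September 2051.
12 September 2051 is after 5 September 2051, so that is the next one.

12 September 2051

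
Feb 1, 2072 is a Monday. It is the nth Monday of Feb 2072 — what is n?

1st

Day 1 falls in week ⌈1/7⌉ of the month.
Days 1–7 hold the 1st Monday, 8–14 the 2nd, 15–21 the 3rd, 22–28 the 4th, 29–31 the 5th.
1 is in the range for the 1st.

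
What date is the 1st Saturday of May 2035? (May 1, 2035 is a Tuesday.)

5 May 2035

May 2035 begins on a Tuesday, so the first Saturday is May 5 (4 days later).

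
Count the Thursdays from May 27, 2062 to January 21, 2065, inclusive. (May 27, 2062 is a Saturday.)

138

May 27, 2062 is a Saturday; the first Thursday on or after it is June 1, 2062 (5 days later).
From June 1, 2062 to January 21, 2065: 213 + 365 + 366 + 21 = 965 days (rest of 2062, 2063, 2064, to January 21, 2065 in 2065).
965 ÷ 7 = 137 full weeks with remainder 6, so 137 more Thursdays after the first → 138.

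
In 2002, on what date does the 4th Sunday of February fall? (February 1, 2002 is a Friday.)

24 February 2002

February 2002 begins on a Friday, so the first Sunday is February 3 (2 days later).
The 4th Sunday is 3 weeks later: 3 + 21 = 24.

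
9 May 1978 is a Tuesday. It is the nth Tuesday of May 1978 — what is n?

Day 9 falls in week ⌈9/7⌉ of the month.
Days 1–7 hold the 1st Tuesday, 8–14 the 2nd, 15–21 the 3rd, 22–28 the 4th, 29–31 the 5th.
9 is in the range for the 2nd.

2nd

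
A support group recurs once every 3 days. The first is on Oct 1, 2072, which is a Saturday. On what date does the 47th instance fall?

The 47th occurrence is 46 intervals after the first: 46 × 3 = 138 days after Oct 1, 2072.
Oct has 31 days — 30 days to the end of Oct leaves 108.
Nov has 30 days (78 left).
Dec has 31 days (47 left).
Jan has 31 days (16 left).
16 days into Feb → Feb 16, 2073.

Feb 16, 2073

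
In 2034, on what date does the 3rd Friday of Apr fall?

Apr 21, 2034

The first Friday of Apr 2034 is Apr 7.
The 3rd Friday is 2 weeks later: 7 + 14 = 21.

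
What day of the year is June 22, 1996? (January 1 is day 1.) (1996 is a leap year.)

Days in months before June: 31 + 29 + 31 + 30 + 31 = 152.
Plus 22 days into June → day 174.

174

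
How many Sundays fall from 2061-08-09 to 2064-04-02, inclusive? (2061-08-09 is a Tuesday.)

2061-08-09 is a Tuesday; the first Sunday on or after it is 2061-08-14 (5 days later).
From 2061-08-14 to 2064-04-02: 139 + 365 + 365 + 93 = 962 days (rest of 2061, 2062, 2063, to 2064-04-02 in 2064).
962 ÷ 7 = 137 full weeks with remainder 3, so 137 more Sundays after the first → 138.

138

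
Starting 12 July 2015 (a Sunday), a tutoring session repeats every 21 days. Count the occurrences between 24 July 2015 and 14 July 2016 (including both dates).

Occurrences land 21·i days after 12 July 2015 for i = 0, 1, 2, …
24 July 2015 is 12 days after the start; 12 ÷ 21 = 0 remainder 12; since the remainder is 12, round up to i = 1. First occurrence in the window: #2 on 2 August 2015 (1×21 = 21 days in).
14 July 2016 is 368 days after the start; 368 ÷ 21 = 17 remainder 11. Last occurrence in the window: #18 on 3 July 2016.
Occurrences #2 through #18: 17 in total.

17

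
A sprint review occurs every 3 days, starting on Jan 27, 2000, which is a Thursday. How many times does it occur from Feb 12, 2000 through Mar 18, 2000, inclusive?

Occurrences land 3·i days after Jan 27, 2000 for i = 0, 1, 2, …
Feb 12, 2000 is 16 days after the start; 16 ÷ 3 = 5 remainder 1; since the remainder is 1, round up to i = 6. First occurrence in the window: #7 on Feb 14, 2000 (6×3 = 18 days in).
Mar 18, 2000 is 51 days after the start; 51 ÷ 3 = 17 remainder 0. Last occurrence in the window: #18 on Mar 18, 2000.
Occurrences #7 through #18: 12 in total.

12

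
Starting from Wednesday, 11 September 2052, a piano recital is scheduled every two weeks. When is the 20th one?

The 20th occurrence is 19 intervals after the first: 19 × 14 = 266 days after 11 September 2052.
September has 30 days — 19 days to the end of September leaves 247.
October has 31 days (216 left).
November has 30 days (186 left).
December has 31 days (155 left).
January has 31 days (124 left).
February has 28 days (96 left).
March has 31 days (65 left).
April has 30 days (35 left).
May has 31 days (4 left).
4 days into June → 4 June 2053.

4 June 2053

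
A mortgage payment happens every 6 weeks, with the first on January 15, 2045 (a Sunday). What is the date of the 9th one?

December 17, 2045

The 9th occurrence is 8 intervals after the first: 8 × 42 = 336 days after January 15, 2045.
January has 31 days — 16 days to the end of January leaves 320.
February has 28 days (292 left).
March has 31 days (261 left).
April has 30 days (231 left).
May has 31 days (200 left).
June has 30 days (170 left).
July has 31 days (139 left).
August has 31 days (108 left).
September has 30 days (78 left).
October has 31 days (47 left).
November has 30 days (17 left).
17 days into December → December 17, 2045.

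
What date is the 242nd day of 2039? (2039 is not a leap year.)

Jan has 31 days (242 − 31 = 211 remain).
Feb has 28 days (211 − 28 = 183 remain).
Mar has 31 days (183 − 31 = 152 remain).
Apr has 30 days (152 − 30 = 122 remain).
May has 31 days (122 − 31 = 91 remain).
Jun has 30 days (91 − 30 = 61 remain).
Jul has 31 days (61 − 31 = 30 remain).
30 into Aug → Aug 30.

Aug 30, 2039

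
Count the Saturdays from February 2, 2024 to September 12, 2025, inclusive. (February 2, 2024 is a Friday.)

84

February 2, 2024 is a Friday; the first Saturday on or after it is February 3, 2024 (1 day later).
From February 3, 2024 to September 12, 2025: 332 + 255 = 587 days (rest of 2024, to September 12, 2025 in 2025).
587 ÷ 7 = 83 full weeks with remainder 6, so 83 more Saturdays after the first → 84.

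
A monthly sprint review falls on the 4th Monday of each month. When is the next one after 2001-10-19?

2001-10-22

October 2001 starts on a Monday; its first Monday is the 1st, so the 4th Monday is the 22nd — 2001-10-22.
2001-10-22 is after 2001-10-19, so that is the next one.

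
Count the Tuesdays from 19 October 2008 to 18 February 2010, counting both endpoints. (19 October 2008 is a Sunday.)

19 October 2008 is a Sunday; the first Tuesday on or after it is 21 October 2008 (2 days later).
From 21 October 2008 to 18 February 2010: 71 + 365 + 49 = 485 days (rest of 2008, 2009, to 18 February 2010 in 2010).
485 ÷ 7 = 69 full weeks with remainder 2, so 69 more Tuesdays after the first → 70.

70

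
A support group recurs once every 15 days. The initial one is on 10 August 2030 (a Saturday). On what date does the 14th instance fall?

21 February 2031

The 14th occurrence is 13 intervals after the first: 13 × 15 = 195 days after 10 August 2030.
August has 31 days — 21 days to the end of August leaves 174.
September has 30 days (144 left).
October has 31 days (113 left).
November has 30 days (83 left).
December has 31 days (52 left).
January has 31 days (21 left).
21 days into February → 21 February 2031.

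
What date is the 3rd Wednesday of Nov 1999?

Nov 1999 begins on a Monday, so the first Wednesday is Nov 3 (2 days later).
The 3rd Wednesday is 2 weeks later: 3 + 14 = 17.

Nov 17, 1999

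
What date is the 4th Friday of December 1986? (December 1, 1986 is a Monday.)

December 1986 begins on a Monday, so the first Friday is December 5 (4 days later).
The 4th Friday is 3 weeks later: 5 + 21 = 26.

1986-12-26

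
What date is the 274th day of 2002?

January has 31 days (274 − 31 = 243 remain).
February has 28 days (243 − 28 = 215 remain).
March has 31 days (215 − 31 = 184 remain).
April has 30 days (184 − 30 = 154 remain).
May has 31 days (154 − 31 = 123 remain).
June has 30 days (123 − 30 = 93 remain).
July has 31 days (93 − 31 = 62 remain).
August has 31 days (62 − 31 = 31 remain).
September has 30 days (31 − 30 = 1 remain).
1 into October → October 1.

2002-10-01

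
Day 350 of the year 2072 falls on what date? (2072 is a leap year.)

2072-12-15

January has 31 days (350 − 31 = 319 remain).
February has 29 days (319 − 29 = 290 remain).
March has 31 days (290 − 31 = 259 remain).
April has 30 days (259 − 30 = 229 remain).
May has 31 days (229 − 31 = 198 remain).
June has 30 days (198 − 30 = 168 remain).
July has 31 days (168 − 31 = 137 remain).
August has 31 days (137 − 31 = 106 remain).
September has 30 days (106 − 30 = 76 remain).
October has 31 days (76 − 31 = 45 remain).
November has 30 days (45 − 30 = 15 remain).
15 into December → December 15.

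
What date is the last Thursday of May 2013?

May 30, 2013

May 2013 begins on a Wednesday, so the first Thursday is May 2 (1 day later).
May 2013 has 31 days. Adding weeks: 2, 9, 16, 23, 30 — the last one ≤ 31 is the 30th.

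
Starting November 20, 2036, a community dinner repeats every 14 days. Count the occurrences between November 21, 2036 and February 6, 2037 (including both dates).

Occurrences land 14·i days after November 20, 2036 for i = 0, 1, 2, …
November 21, 2036 is 1 day after the start; 1 ÷ 14 = 0 remainder 1; since the remainder is 1, round up to i = 1. First occurrence in the window: #2 on December 4, 2036 (1×14 = 14 days in).
February 6, 2037 is 78 days after the start; 78 ÷ 14 = 5 remainder 8. Last occurrence in the window: #6 on January 29, 2037.
Occurrences #2 through #6: 5 in total.

5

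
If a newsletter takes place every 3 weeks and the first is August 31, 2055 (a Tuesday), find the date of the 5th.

The 5th occurrence is 4 intervals after the first: 4 × 21 = 84 days after August 31, 2055.
August has 31 days — 0 days to the end of August leaves 84.
September has 30 days (54 left).
October has 31 days (23 left).
23 days into November → November 23, 2055.

November 23, 2055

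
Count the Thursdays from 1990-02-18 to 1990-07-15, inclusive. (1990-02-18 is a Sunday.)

1990-02-18 is a Sunday; the first Thursday on or after it is 1990-02-22 (4 days later).
From 1990-02-22 to 1990-07-15: 6 + 31 + 30 + 31 + 30 + 15 = 143 days (rest of February, March, April, May, June, July).
143 ÷ 7 = 20 full weeks with remainder 3, so 20 more Thursdays after the first → 21.

21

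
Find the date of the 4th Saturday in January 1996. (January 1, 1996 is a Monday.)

January 1996 begins on a Monday, so the first Saturday is January 6 (5 days later).
The 4th Saturday is 3 weeks later: 6 + 21 = 27.

January 27, 1996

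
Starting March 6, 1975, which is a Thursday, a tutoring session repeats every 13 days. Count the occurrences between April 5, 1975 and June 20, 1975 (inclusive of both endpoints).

6

Occurrences land 13·i days after March 6, 1975 for i = 0, 1, 2, …
April 5, 1975 is 30 days after the start; 30 ÷ 13 = 2 remainder 4; since the remainder is 4, round up to i = 3. First occurrence in the window: #4 on April 14, 1975 (3×13 = 39 days in).
June 20, 1975 is 106 days after the start; 106 ÷ 13 = 8 remainder 2. Last occurrence in the window: #9 on June 18, 1975.
Occurrences #4 through #9: 6 in total.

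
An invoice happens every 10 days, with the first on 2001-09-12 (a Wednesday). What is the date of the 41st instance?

2002-10-17

The 41st occurrence is 40 intervals after the first: 40 × 10 = 400 days after 2001-09-12.
September has 30 days — 18 days to the end of September leaves 382.
October has 31 days (351 left).
November has 30 days (321 left).
December has 31 days (290 left).
January has 31 days (259 left).
February has 28 days (231 left).
March has 31 days (200 left).
April has 30 days (170 left).
May has 31 days (139 left).
June has 30 days (109 left).
July has 31 days (78 left).
August has 31 days (47 left).
September has 30 days (17 left).
17 days into October → 2002-10-17.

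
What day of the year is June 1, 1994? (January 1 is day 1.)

152

Days in months before June: 31 + 28 + 31 + 30 + 31 = 151.
Plus 1 day into June → day 152.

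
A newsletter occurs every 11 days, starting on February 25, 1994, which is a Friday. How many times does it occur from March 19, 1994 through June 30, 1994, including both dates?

10

Occurrences land 11·i days after February 25, 1994 for i = 0, 1, 2, …
March 19, 1994 is 22 days after the start; 22 ÷ 11 = 2 remainder 0. First occurrence in the window: #3 on March 19, 1994 (2×11 = 22 days in).
June 30, 1994 is 125 days after the start; 125 ÷ 11 = 11 remainder 4. Last occurrence in the window: #12 on June 26, 1994.
Occurrences #3 through #12: 10 in total.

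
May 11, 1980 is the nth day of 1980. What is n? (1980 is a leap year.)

132

Days in months before May: 31 + 29 + 31 + 30 = 121.
Plus 11 days into May → day 132.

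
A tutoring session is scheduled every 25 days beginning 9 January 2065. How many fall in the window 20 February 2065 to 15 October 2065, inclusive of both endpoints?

Occurrences land 25·i days after 9 January 2065 for i = 0, 1, 2, …
20 February 2065 is 42 days after the start; 42 ÷ 25 = 1 remainder 17; since the remainder is 17, round up to i = 2. First occurrence in the window: #3 on 28 February 2065 (2×25 = 50 days in).
15 October 2065 is 279 days after the start; 279 ÷ 25 = 11 remainder 4. Last occurrence in the window: #12 on 11 October 2065.
Occurrences #3 through #12: 10 in total.

10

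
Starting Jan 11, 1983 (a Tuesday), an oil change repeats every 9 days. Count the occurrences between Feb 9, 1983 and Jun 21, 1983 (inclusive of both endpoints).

Occurrences land 9·i days after Jan 11, 1983 for i = 0, 1, 2, …
Feb 9, 1983 is 29 days after the start; 29 ÷ 9 = 3 remainder 2; since the remainder is 2, round up to i = 4. First occurrence in the window: #5 on Feb 16, 1983 (4×9 = 36 days in).
Jun 21, 1983 is 161 days after the start; 161 ÷ 9 = 17 remainder 8. Last occurrence in the window: #18 on Jun 13, 1983.
Occurrences #5 through #18: 14 in total.

14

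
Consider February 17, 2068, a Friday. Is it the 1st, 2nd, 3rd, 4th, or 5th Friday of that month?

Day 17 falls in week ⌈17/7⌉ of the month.
Days 1–7 hold the 1st Friday, 8–14 the 2nd, 15–21 the 3rd, 22–28 the 4th, 29–31 the 5th.
17 is in the range for the 3rd.

3rd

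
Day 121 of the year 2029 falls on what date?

May 1, 2029

January has 31 days (121 − 31 = 90 remain).
February has 28 days (90 − 28 = 62 remain).
March has 31 days (62 − 31 = 31 remain).
April has 30 days (31 − 30 = 1 remain).
1 into May → May 1.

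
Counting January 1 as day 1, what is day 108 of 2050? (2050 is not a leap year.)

Jan has 31 days (108 − 31 = 77 remain).
Feb has 28 days (77 − 28 = 49 remain).
Mar has 31 days (49 − 31 = 18 remain).
18 into Apr → Apr 18.

Apr 18, 2050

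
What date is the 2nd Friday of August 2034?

August 2034 begins on a Tuesday, so the first Friday is August 4 (3 days later).
The 2nd Friday is 1 weeks later: 4 + 7 = 11.

2034-08-11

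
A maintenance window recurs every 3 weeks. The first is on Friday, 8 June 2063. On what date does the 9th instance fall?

The 9th occurrence is 8 intervals after the first: 8 × 21 = 168 days after 8 June 2063.
June has 30 days — 22 days to the end of June leaves 146.
July has 31 days (115 left).
August has 31 days (84 left).
September has 30 days (54 left).
October has 31 days (23 left).
23 days into November → 23 November 2063.

23 November 2063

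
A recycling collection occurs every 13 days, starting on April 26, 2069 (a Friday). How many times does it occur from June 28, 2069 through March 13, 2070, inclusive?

20

Occurrences land 13·i days after April 26, 2069 for i = 0, 1, 2, …
June 28, 2069 is 63 days after the start; 63 ÷ 13 = 4 remainder 11; since the remainder is 11, round up to i = 5. First occurrence in the window: #6 on June 30, 2069 (5×13 = 65 days in).
March 13, 2070 is 321 days after the start; 321 ÷ 13 = 24 remainder 9. Last occurrence in the window: #25 on March 4, 2070.
Occurrences #6 through #25: 20 in total.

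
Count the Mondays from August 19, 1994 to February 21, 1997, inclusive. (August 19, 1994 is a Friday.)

131

August 19, 1994 is a Friday; the first Monday on or after it is August 22, 1994 (3 days later).
From August 22, 1994 to February 21, 1997: 131 + 365 + 366 + 52 = 914 days (rest of 1994, 1995, 1996, to February 21, 1997 in 1997).
914 ÷ 7 = 130 full weeks with remainder 4, so 130 more Mondays after the first → 131.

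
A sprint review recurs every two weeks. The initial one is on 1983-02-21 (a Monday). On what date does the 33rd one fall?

The 33rd occurrence is 32 intervals after the first: 32 × 14 = 448 days after 1983-02-21.
February has 28 days — 7 days to the end of February leaves 441.
From end of February to end of 1983 is 306 days (135 left).
January has 31 days (104 left).
February has 29 days (75 left).
March has 31 days (44 left).
April has 30 days (14 left).
14 days into May → 1984-05-14.

1984-05-14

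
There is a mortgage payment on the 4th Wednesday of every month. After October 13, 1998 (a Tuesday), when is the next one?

October 1998 starts on a Thursday; its first Wednesday is the 7th, so the 4th Wednesday is the 28th — October 28, 1998.
October 28, 1998 is after October 13, 1998, so that is the next one.

October 28, 1998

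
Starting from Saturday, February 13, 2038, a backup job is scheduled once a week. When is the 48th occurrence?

January 8, 2039

The 48th occurrence is 47 intervals after the first: 47 × 7 = 329 days after February 13, 2038.
February has 28 days — 15 days to the end of February leaves 314.
March has 31 days (283 left).
April has 30 days (253 left).
May has 31 days (222 left).
June has 30 days (192 left).
July has 31 days (161 left).
August has 31 days (130 left).
September has 30 days (100 left).
October has 31 days (69 left).
November has 30 days (39 left).
December has 31 days (8 left).
8 days into January → January 8, 2039.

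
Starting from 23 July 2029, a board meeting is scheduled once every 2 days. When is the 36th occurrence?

The 36th occurrence is 35 intervals after the first: 35 × 2 = 70 days after 23 July 2029.
July has 31 days — 8 days to the end of July leaves 62.
August has 31 days (31 left).
September has 30 days (1 left).
1 day into October → 1 October 2029.

1 October 2029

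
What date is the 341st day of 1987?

January has 31 days (341 − 31 = 310 remain).
February has 28 days (310 − 28 = 282 remain).
March has 31 days (282 − 31 = 251 remain).
April has 30 days (251 − 30 = 221 remain).
May has 31 days (221 − 31 = 190 remain).
June has 30 days (190 − 30 = 160 remain).
July has 31 days (160 − 31 = 129 remain).
August has 31 days (129 − 31 = 98 remain).
September has 30 days (98 − 30 = 68 remain).
October has 31 days (68 − 31 = 37 remain).
November has 30 days (37 − 30 = 7 remain).
7 into December → December 7.

December 7, 1987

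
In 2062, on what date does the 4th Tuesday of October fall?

24 October 2062

October 2062 begins on a Sunday, so the first Tuesday is October 3 (2 days later).
The 4th Tuesday is 3 weeks later: 3 + 21 = 24.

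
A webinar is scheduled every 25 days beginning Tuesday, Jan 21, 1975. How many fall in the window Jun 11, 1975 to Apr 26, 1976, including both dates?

13

Occurrences land 25·i days after Jan 21, 1975 for i = 0, 1, 2, …
Jun 11, 1975 is 141 days after the start; 141 ÷ 25 = 5 remainder 16; since the remainder is 16, round up to i = 6. First occurrence in the window: #7 on Jun 20, 1975 (6×25 = 150 days in).
Apr 26, 1976 is 461 days after the start; 461 ÷ 25 = 18 remainder 11. Last occurrence in the window: #19 on Apr 15, 1976.
Occurrences #7 through #19: 13 in total.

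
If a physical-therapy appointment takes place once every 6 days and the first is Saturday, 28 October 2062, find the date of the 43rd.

The 43rd occurrence is 42 intervals after the first: 42 × 6 = 252 days after 28 October 2062.
October has 31 days — 3 days to the end of October leaves 249.
November has 30 days (219 left).
December has 31 days (188 left).
January has 31 days (157 left).
February has 28 days (129 left).
March has 31 days (98 left).
April has 30 days (68 left).
May has 31 days (37 left).
June has 30 days (7 left).
7 days into July → 7 July 2063.

7 July 2063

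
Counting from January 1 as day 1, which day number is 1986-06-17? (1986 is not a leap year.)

168

Days in months before June: 31 + 28 + 31 + 30 + 31 = 151.
Plus 17 days into June → day 168.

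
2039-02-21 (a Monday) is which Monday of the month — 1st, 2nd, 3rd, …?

3rd

Day 21 falls in week ⌈21/7⌉ of the month.
Days 1–7 hold the 1st Monday, 8–14 the 2nd, 15–21 the 3rd, 22–28 the 4th, 29–31 the 5th.
21 is in the range for the 3rd.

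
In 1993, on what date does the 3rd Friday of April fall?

16 April 1993

April 1993 begins on a Thursday, so the first Friday is April 2 (1 day later).
The 3rd Friday is 2 weeks later: 2 + 14 = 16.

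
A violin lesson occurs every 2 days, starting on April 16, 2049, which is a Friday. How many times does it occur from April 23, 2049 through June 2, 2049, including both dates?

Occurrences land 2·i days after April 16, 2049 for i = 0, 1, 2, …
April 23, 2049 is 7 days after the start; 7 ÷ 2 = 3 remainder 1; since the remainder is 1, round up to i = 4. First occurrence in the window: #5 on April 24, 2049 (4×2 = 8 days in).
June 2, 2049 is 47 days after the start; 47 ÷ 2 = 23 remainder 1. Last occurrence in the window: #24 on June 1, 2049.
Occurrences #5 through #24: 20 in total.

20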